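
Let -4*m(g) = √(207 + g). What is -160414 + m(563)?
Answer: -160414 - √770/4 ≈ -1.6042e+5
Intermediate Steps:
m(g) = -√(207 + g)/4
-160414 + m(563) = -160414 - √(207 + 563)/4 = -160414 - √770/4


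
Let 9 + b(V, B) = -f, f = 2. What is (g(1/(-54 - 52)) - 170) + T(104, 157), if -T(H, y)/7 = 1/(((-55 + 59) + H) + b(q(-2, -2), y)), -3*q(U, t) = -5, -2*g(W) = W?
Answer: -3497267/20564 ≈ -170.07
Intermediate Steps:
g(W) = -W/2
q(U, t) = 5/3 (q(U, t) = -1/3*(-5) = 5/3)
b(V, B) = -11 (b(V, B) = -9 - 1*2 = -9 - 2 = -11)
T(H, y) = -7/(-7 + H) (T(H, y) = -7/(((-55 + 59) + H) - 11) = -7/((4 + H) - 11) = -7/(-7 + H))
(g(1/(-54 - 52)) - 170) + T(104, 157) = (-1/(2*(-54 - 52)) - 170) - 7/(-7 + 104) = (-1/2/(-106) - 170) - 7/97 = (-1/2*(-1/106) - 170) - 7*1/97 = (1/212 - 170) - 7/97 = -36039/212 - 7/97 = -3497267/20564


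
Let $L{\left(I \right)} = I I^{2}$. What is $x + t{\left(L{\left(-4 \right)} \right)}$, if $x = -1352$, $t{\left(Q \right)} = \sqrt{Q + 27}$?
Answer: $-1352 + i \sqrt{37} \approx -1352.0 + 6.0828 i$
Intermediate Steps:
$L{\left(I \right)} = I^{3}$
$t{\left(Q \right)} = \sqrt{27 + Q}$
$x + t{\left(L{\left(-4 \right)} \right)} = -1352 + \sqrt{27 + \left(-4\right)^{3}} = -1352 + \sqrt{27 - 64} = -1352 + \sqrt{-37} = -1352 + i \sqrt{37}$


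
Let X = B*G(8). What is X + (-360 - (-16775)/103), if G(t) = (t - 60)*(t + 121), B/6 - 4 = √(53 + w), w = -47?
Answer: -16602481/103 - 40248*√6 ≈ -2.5978e+5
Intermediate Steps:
B = 24 + 6*√6 (B = 24 + 6*√(53 - 47) = 24 + 6*√6 ≈ 38.697)
G(t) = (-60 + t)*(121 + t)
X = -160992 - 40248*√6 (X = (24 + 6*√6)*(-7260 + 8² + 61*8) = (24 + 6*√6)*(-7260 + 64 + 488) = (24 + 6*√6)*(-6708) = -160992 - 40248*√6 ≈ -2.5958e+5)
X + (-360 - (-16775)/103) = (-160992 - 40248*√6) + (-360 - (-16775)/103) = (-160992 - 40248*√6) + (-360 - 55*(-305/103)) = (-160992 - 40248*√6) + (-360 + 16775/103) = (-160992 - 40248*√6) - 20305/103 = -16602481/103 - 40248*√6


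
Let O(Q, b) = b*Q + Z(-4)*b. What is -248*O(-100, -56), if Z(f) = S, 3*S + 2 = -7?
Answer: -1430464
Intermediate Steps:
S = -3 (S = -⅔ + (⅓)*(-7) = -⅔ - 7/3 = -3)
Z(f) = -3
O(Q, b) = -3*b + Q*b (O(Q, b) = b*Q - 3*b = Q*b - 3*b = -3*b + Q*b)
-248*O(-100, -56) = -(-13888)*(-3 - 100) = -(-13888)*(-103) = -248*5768 = -1430464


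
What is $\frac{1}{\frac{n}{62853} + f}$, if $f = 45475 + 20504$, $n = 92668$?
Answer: $\frac{62853}{4147070755} \approx 1.5156 \cdot 10^{-5}$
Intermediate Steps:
$f = 65979$
$\frac{1}{\frac{n}{62853} + f} = \frac{1}{\frac{92668}{62853} + 65979} = \frac{1}{\frac{4147070755}{62853}} = \frac{62853}{4147070755}$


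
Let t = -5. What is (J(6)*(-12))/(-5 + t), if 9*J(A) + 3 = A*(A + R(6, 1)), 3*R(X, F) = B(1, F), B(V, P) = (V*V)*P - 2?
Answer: 62/15 ≈ 4.1333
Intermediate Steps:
B(V, P) = -2 + P*V² (B(V, P) = V²*P - 2 = P*V² - 2 = -2 + P*V²)
R(X, F) = -⅔ + F/3 (R(X, F) = (-2 + F*1²)/3 = (-2 + F*1)/3 = (-2 + F)/3 = -⅔ + F/3)
J(A) = -⅓ + A*(-⅓ + A)/9 (J(A) = -⅓ + (A*(A + (-⅔ + (⅓)*1)))/9 = -⅓ + (A*(A + (-⅔ + ⅓)))/9 = -⅓ + (A*(A - ⅓))/9 = -⅓ + (A*(-⅓ + A))/9 = -⅓ + A*(-⅓ + A)/9)
(J(6)*(-12))/(-5 + t) = ((-⅓ - 1/27*6 + (⅑)*6²)*(-12))/(-5 - 5) = ((-⅓ - 2/9 + (⅑)*36)*(-12))/(-10) = ((-⅓ - 2/9 + 4)*(-12))*(-⅒) = ((31/9)*(-12))*(-⅒) = -124/3*(-⅒) = 62/15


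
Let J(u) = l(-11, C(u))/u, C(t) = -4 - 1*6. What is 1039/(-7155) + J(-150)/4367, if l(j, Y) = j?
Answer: -4124353/28405350 ≈ -0.14520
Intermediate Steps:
C(t) = -10 (C(t) = -4 - 6 = -10)
J(u) = -11/u
1039/(-7155) + J(-150)/4367 = 1039/(-7155) - 11/(-150)/4367 = 1039*(-1/7155) - 11*(-1/150)*(1/4367) = -1039/7155 + (11/150)*(1/4367) = -1039/7155 + 1/59550 = -4124353/28405350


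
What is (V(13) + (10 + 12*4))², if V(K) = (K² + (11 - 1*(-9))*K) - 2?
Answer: 235225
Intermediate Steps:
V(K) = -2 + K² + 20*K (V(K) = (K² + (11 + 9)*K) - 2 = (K² + 20*K) - 2 = -2 + K² + 20*K)
(V(13) + (10 + 12*4))² = ((-2 + 13² + 20*13) + (10 + 12*4))² = ((-2 + 169 + 260) + (10 + 48))² = (427 + 58)² = 485² = 235225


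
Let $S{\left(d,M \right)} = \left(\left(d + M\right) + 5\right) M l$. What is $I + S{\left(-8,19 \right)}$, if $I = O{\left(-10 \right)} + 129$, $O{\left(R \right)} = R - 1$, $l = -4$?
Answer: $-1098$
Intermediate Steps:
$O{\left(R \right)} = -1 + R$ ($O{\left(R \right)} = R - 1 = -1 + R$)
$S{\left(d,M \right)} = - 4 M \left(5 + M + d\right)$ ($S{\left(d,M \right)} = \left(\left(d + M\right) + 5\right) M \left(-4\right) = \left(\left(M + d\right) + 5\right) M \left(-4\right) = \left(5 + M + d\right) M \left(-4\right) = M \left(5 + M + d\right) \left(-4\right) = - 4 M \left(5 + M + d\right)$)
$I = 118$ ($I = \left(-1 - 10\right) + 129 = -11 + 129 = 118$)
$I + S{\left(-8,19 \right)} = 118 - 76 \left(5 + 19 - 8\right) = 118 - 76 \cdot 16 = 118 - 1216 = -1098$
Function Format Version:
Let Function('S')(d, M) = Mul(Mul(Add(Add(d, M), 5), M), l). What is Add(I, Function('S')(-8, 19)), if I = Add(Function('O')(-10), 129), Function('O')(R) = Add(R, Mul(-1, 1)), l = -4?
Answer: -1098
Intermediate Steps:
Function('O')(R) = Add(-1, R) (Function('O')(R) = Add(R, -1) = Add(-1, R))
Function('S')(d, M) = Mul(-4, M, Add(5, M, d)) (Function('S')(d, M) = Mul(Mul(Add(Add(d, M), 5), M), -4) = Mul(Mul(Add(Add(M, d), 5), M), -4) = Mul(Mul(Add(5, M, d), M), -4) = Mul(Mul(M, Add(5, M, d)), -4) = Mul(-4, M, Add(5, M, d)))
I = 118 (I = Add(Add(-1, -10), 129) = Add(-11, 129) = 118)
Add(I, Function('S')(-8, 19)) = Add(118, Mul(-4, 19, Add(5, 19, -8))) = Add(118, Mul(-4, 19, 16)) = Add(118, -1216) = -1098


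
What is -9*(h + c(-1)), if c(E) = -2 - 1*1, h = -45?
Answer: 432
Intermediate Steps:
c(E) = -3 (c(E) = -2 - 1 = -3)
-9*(h + c(-1)) = -9*(-45 - 3) = -9*(-48) = 432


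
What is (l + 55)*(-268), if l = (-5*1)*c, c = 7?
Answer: -5360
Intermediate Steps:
l = -35 (l = -5*1*7 = -5*7 = -35)
(l + 55)*(-268) = (-35 + 55)*(-268) = 20*(-268) = -5360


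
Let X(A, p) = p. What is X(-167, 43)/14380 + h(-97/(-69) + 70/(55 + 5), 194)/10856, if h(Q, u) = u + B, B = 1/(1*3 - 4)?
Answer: 810537/39027320 ≈ 0.020768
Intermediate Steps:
B = -1 (B = 1/(3 - 4) = 1/(-1) = -1)
h(Q, u) = -1 + u (h(Q, u) = u - 1 = -1 + u)
X(-167, 43)/14380 + h(-97/(-69) + 70/(55 + 5), 194)/10856 = 43/14380 + (-1 + 194)/10856 = 43*(1/14380) + 193*(1/10856) = 43/14380 + 193/10856 = 810537/39027320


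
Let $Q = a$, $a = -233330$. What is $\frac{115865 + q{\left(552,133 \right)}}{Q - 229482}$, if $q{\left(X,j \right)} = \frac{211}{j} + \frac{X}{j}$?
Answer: $- \frac{550386}{2198357} \approx -0.25036$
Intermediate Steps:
$Q = -233330$
$\frac{115865 + q{\left(552,133 \right)}}{Q - 229482} = \frac{115865 + \frac{211 + 552}{133}}{-233330 - 229482} = \frac{115865 + \frac{1}{133} \cdot 763}{-462812} = \left(115865 + \frac{109}{19}\right) \left(- \frac{1}{462812}\right) = \frac{2201544}{19} \left(- \frac{1}{462812}\right) = - \frac{550386}{2198357}$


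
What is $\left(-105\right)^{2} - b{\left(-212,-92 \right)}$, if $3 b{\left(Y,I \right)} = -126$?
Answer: $11067$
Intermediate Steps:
$b{\left(Y,I \right)} = -42$ ($b{\left(Y,I \right)} = \frac{1}{3} \left(-126\right) = -42$)
$\left(-105\right)^{2} - b{\left(-212,-92 \right)} = \left(-105\right)^{2} - -42 = 11025 + 42 = 11067$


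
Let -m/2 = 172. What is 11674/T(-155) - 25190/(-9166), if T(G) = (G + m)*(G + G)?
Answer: 1000911246/354472135 ≈ 2.8237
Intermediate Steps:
m = -344 (m = -2*172 = -344)
T(G) = 2*G*(-344 + G) (T(G) = (G - 344)*(G + G) = (-344 + G)*(2*G) = 2*G*(-344 + G))
11674/T(-155) - 25190/(-9166) = 11674/((2*(-155)*(-344 - 155))) - 25190/(-9166) = 11674/((2*(-155)*(-499))) - 25190*(-1/9166) = 11674/154690 + 12595/4583 = 11674*(1/154690) + 12595/4583 = 5837/77345 + 12595/4583 = 1000911246/354472135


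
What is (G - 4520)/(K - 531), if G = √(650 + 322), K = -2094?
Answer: 904/525 - 6*√3/875 ≈ 1.7100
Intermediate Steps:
G = 18*√3 (G = √972 = 18*√3 ≈ 31.177)
(G - 4520)/(K - 531) = (18*√3 - 4520)/(-2094 - 531) = (-4520 + 18*√3)/(-2625) = (-4520 + 18*√3)*(-1/2625) = 904/525 - 6*√3/875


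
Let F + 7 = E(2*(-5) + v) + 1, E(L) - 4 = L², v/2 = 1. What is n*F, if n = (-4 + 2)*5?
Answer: -620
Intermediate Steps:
v = 2 (v = 2*1 = 2)
E(L) = 4 + L²
n = -10 (n = -2*5 = -10)
F = 62 (F = -7 + ((4 + (2*(-5) + 2)²) + 1) = -7 + ((4 + (-10 + 2)²) + 1) = -7 + ((4 + (-8)²) + 1) = -7 + ((4 + 64) + 1) = -7 + (68 + 1) = -7 + 69 = 62)
n*F = -10*62 = -620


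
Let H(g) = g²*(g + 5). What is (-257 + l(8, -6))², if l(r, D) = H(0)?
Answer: 66049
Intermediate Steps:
H(g) = g²*(5 + g)
l(r, D) = 0 (l(r, D) = 0²*(5 + 0) = 0*5 = 0)
(-257 + l(8, -6))² = (-257 + 0)² = (-257)² = 66049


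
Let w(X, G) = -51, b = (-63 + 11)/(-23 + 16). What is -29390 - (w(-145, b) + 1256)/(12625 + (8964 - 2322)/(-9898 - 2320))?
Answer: -55284062705/1881044 ≈ -29390.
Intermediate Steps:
b = 52/7 (b = -52/(-7) = -52*(-⅐) = 52/7 ≈ 7.4286)
-29390 - (w(-145, b) + 1256)/(12625 + (8964 - 2322)/(-9898 - 2320)) = -29390 - (-51 + 1256)/(12625 + (8964 - 2322)/(-9898 - 2320)) = -29390 - 1205/(12625 + 6642/(-12218)) = -29390 - 1205/(12625 + 6642*(-1/12218)) = -29390 - 1205/(12625 - 81/149) = -29390 - 1205/1881044/149 = -29390 - 1205*149/1881044 = -29390 - 1*179545/1881044 = -29390 - 179545/1881044 = -55284062705/1881044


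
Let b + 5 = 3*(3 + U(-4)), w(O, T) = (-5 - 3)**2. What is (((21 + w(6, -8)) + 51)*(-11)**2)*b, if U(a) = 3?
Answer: 213928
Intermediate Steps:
w(O, T) = 64 (w(O, T) = (-8)**2 = 64)
b = 13 (b = -5 + 3*(3 + 3) = -5 + 3*6 = -5 + 18 = 13)
(((21 + w(6, -8)) + 51)*(-11)**2)*b = (((21 + 64) + 51)*(-11)**2)*13 = ((85 + 51)*121)*13 = (136*121)*13 = 16456*13 = 213928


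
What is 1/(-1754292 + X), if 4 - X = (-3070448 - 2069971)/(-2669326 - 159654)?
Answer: -2828980/4962850806659 ≈ -5.7003e-7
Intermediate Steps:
X = 6175501/2828980 (X = 4 - (-3070448 - 2069971)/(-2669326 - 159654) = 4 - (-5140419)/(-2828980) = 4 - (-5140419)*(-1)/2828980 = 4 - 1*5140419/2828980 = 4 - 5140419/2828980 = 6175501/2828980 ≈ 2.1829)
1/(-1754292 + X) = 1/(-1754292 + 6175501/2828980) = 1/(-4962850806659/2828980) = -2828980/4962850806659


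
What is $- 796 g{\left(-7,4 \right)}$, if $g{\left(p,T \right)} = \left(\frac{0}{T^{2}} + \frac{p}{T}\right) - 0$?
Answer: $1393$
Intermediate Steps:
$g{\left(p,T \right)} = \frac{p}{T}$ ($g{\left(p,T \right)} = \left(\frac{0}{T^{2}} + \frac{p}{T}\right) + 0 = \left(0 + \frac{p}{T}\right) + 0 = \frac{p}{T} + 0 = \frac{p}{T}$)
$- 796 g{\left(-7,4 \right)} = - 796 \left(- \frac{7}{4}\right) = - 796 \left(\left(-7\right) \frac{1}{4}\right) = \left(-796\right) \left(- \frac{7}{4}\right) = 1393$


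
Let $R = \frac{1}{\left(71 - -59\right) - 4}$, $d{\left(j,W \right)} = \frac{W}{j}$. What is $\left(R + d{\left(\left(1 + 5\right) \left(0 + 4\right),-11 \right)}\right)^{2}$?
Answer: $\frac{51529}{254016} \approx 0.20286$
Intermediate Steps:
$R = \frac{1}{126}$ ($R = \frac{1}{\left(71 + 59\right) - 4} = \frac{1}{130 - 4} = \frac{1}{126} \approx 0.0079365$)
$\left(R + d{\left(\left(1 + 5\right) \left(0 + 4\right),-11 \right)}\right)^{2} = \left(\frac{1}{126} - \frac{11}{\left(1 + 5\right) \left(0 + 4\right)}\right)^{2} = \left(\frac{1}{126} - \frac{11}{6 \cdot 4}\right)^{2} = \left(\frac{1}{126} - \frac{11}{24}\right)^{2} = \left(- \frac{227}{504}\right)^{2} = \frac{51529}{254016}$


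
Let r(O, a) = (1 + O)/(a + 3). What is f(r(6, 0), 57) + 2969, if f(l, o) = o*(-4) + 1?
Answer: 2742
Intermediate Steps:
r(O, a) = (1 + O)/(3 + a)
f(l, o) = 1 - 4*o (f(l, o) = -4*o + 1 = 1 - 4*o)
f(r(6, 0), 57) + 2969 = (1 - 4*57) + 2969 = (1 - 228) + 2969 = -227 + 2969 = 2742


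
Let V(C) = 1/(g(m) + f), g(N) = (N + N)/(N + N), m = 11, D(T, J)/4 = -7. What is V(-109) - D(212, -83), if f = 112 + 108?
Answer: 6189/221 ≈ 28.005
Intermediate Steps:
D(T, J) = -28 (D(T, J) = 4*(-7) = -28)
f = 220
g(N) = 1 (g(N) = (2*N)/((2*N)) = (2*N)*(1/(2*N)) = 1)
V(C) = 1/221 (V(C) = 1/(1 + 220) = 1/221)
V(-109) - D(212, -83) = 1/221 - 1*(-28) = 1/221 + 28 = 6189/221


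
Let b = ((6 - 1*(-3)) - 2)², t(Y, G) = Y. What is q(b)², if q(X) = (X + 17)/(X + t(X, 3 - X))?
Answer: 1089/2401 ≈ 0.45356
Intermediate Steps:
b = 49 (b = ((6 + 3) - 2)² = (9 - 2)² = 7² = 49)
q(X) = (17 + X)/(2*X) (q(X) = (X + 17)/(X + X) = (17 + X)/((2*X)) = (17 + X)*(1/(2*X)) = (17 + X)/(2*X))
q(b)² = ((½)*(17 + 49)/49)² = ((½)*(1/49)*66)² = (33/49)² = 1089/2401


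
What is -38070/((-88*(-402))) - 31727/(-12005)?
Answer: 110890667/70781480 ≈ 1.5667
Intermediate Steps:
-38070/((-88*(-402))) - 31727/(-12005) = -38070/35376 - 31727*(-1/12005) = -38070*1/35376 + 31727/12005 = -6345/5896 + 31727/12005 = 110890667/70781480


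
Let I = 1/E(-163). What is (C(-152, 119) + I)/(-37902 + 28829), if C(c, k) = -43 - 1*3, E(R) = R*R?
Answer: 1222173/241060537 ≈ 0.0050700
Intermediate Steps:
E(R) = R²
C(c, k) = -46 (C(c, k) = -43 - 3 = -46)
I = 1/26569 (I = 1/((-163)²) = 1/26569 ≈ 3.7638e-5)
(C(-152, 119) + I)/(-37902 + 28829) = (-46 + 1/26569)/(-37902 + 28829) = -1222173/26569/(-9073) = -1222173/26569*(-1/9073) = 1222173/241060537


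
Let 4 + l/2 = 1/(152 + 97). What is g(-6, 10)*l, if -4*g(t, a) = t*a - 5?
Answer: -64675/498 ≈ -129.87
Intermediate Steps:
g(t, a) = 5/4 - a*t/4 (g(t, a) = -(t*a - 5)/4 = -(a*t - 5)/4 = -(-5 + a*t)/4 = 5/4 - a*t/4)
l = -1990/249 (l = -8 + 2/(152 + 97) = -8 + 2/249 = -1990/249 ≈ -7.9920)
g(-6, 10)*l = (5/4 - ¼*10*(-6))*(-1990/249) = (5/4 + 15)*(-1990/249) = (65/4)*(-1990/249) = -64675/498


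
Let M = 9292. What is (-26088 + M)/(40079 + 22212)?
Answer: -16796/62291 ≈ -0.26964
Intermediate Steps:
(-26088 + M)/(40079 + 22212) = (-26088 + 9292)/(40079 + 22212) = -16796/62291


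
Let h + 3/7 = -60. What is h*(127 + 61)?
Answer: -79524/7 ≈ -11361.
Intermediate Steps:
h = -423/7 (h = -3/7 - 60 = -423/7 ≈ -60.429)
h*(127 + 61) = -423*(127 + 61)/7 = -423/7*188 = -79524/7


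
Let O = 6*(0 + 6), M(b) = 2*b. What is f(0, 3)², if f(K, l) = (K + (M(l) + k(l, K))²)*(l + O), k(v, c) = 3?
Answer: 9979281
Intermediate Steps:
O = 36 (O = 6*6 = 36)
f(K, l) = (36 + l)*(K + (3 + 2*l)²) (f(K, l) = (K + (2*l + 3)²)*(l + 36) = (K + (3 + 2*l)²)*(36 + l) = (36 + l)*(K + (3 + 2*l)²))
f(0, 3)² = (324 + 4*3³ + 36*0 + 156*3² + 441*3 + 0*3)² = (324 + 4*27 + 0 + 156*9 + 1323 + 0)² = (324 + 108 + 0 + 1404 + 1323 + 0)² = 3159² = 9979281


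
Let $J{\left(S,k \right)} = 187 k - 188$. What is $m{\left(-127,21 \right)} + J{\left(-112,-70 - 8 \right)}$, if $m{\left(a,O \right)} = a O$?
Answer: $-17441$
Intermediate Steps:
$m{\left(a,O \right)} = O a$
$J{\left(S,k \right)} = -188 + 187 k$
$m{\left(-127,21 \right)} + J{\left(-112,-70 - 8 \right)} = 21 \left(-127\right) + \left(-188 + 187 \left(-70 - 8\right)\right) = -2667 + \left(-188 + 187 \left(-70 - 8\right)\right) = -2667 + \left(-188 + 187 \left(-78\right)\right) = -2667 - 14774 = -17441$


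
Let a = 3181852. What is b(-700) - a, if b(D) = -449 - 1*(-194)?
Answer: -3182107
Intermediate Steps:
b(D) = -255 (b(D) = -449 + 194 = -255)
b(-700) - a = -255 - 1*3181852 = -255 - 3181852 = -3182107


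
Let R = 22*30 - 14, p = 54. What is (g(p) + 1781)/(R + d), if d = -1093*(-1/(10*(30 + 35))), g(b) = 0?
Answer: 1157650/420993 ≈ 2.7498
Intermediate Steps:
R = 646 (R = 660 - 14 = 646)
d = 1093/650 (d = -1093/(65*(-10)) = -1093/(-650) = -1093*(-1/650) = 1093/650 ≈ 1.6815)
(g(p) + 1781)/(R + d) = (0 + 1781)/(646 + 1093/650) = 1781/(420993/650) = 1781*(650/420993) = 1157650/420993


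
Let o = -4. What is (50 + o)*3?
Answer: 138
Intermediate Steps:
(50 + o)*3 = (50 - 4)*3 = 46*3 = 138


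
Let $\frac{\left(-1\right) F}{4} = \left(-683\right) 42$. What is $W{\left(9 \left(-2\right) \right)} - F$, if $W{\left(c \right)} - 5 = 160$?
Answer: $-114579$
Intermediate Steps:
$F = 114744$ ($F = - 4 \left(\left(-683\right) 42\right) = \left(-4\right) \left(-28686\right) = 114744$)
$W{\left(c \right)} = 165$ ($W{\left(c \right)} = 5 + 160 = 165$)
$W{\left(9 \left(-2\right) \right)} - F = 165 - 114744 = -114579$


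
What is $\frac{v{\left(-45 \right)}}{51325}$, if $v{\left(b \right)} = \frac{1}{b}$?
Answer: $- \frac{1}{2309625} \approx -4.3297 \cdot 10^{-7}$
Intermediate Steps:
$\frac{v{\left(-45 \right)}}{51325} = \frac{1}{\left(-45\right) 51325} = \left(- \frac{1}{45}\right) \frac{1}{51325} = - \frac{1}{2309625}$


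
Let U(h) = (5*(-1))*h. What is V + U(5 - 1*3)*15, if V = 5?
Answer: -145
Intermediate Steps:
U(h) = -5*h
V + U(5 - 1*3)*15 = 5 - 5*(5 - 1*3)*15 = 5 - 5*(5 - 3)*15 = 5 - 5*2*15 = 5 - 10*15 = 5 - 150 = -145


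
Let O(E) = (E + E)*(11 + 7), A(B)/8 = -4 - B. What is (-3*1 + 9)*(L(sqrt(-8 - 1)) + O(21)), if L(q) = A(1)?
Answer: 4296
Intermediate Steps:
A(B) = -32 - 8*B (A(B) = 8*(-4 - B) = -32 - 8*B)
L(q) = -40 (L(q) = -32 - 8*1 = -32 - 8 = -40)
O(E) = 36*E (O(E) = (2*E)*18 = 36*E)
(-3*1 + 9)*(L(sqrt(-8 - 1)) + O(21)) = (-3*1 + 9)*(-40 + 36*21) = (-3 + 9)*(-40 + 756) = 6*716 = 4296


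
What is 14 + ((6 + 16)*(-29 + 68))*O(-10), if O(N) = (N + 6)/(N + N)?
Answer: 928/5 ≈ 185.60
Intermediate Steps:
O(N) = (6 + N)/(2*N) (O(N) = (6 + N)/((2*N)) = (6 + N)*(1/(2*N)) = (6 + N)/(2*N))
14 + ((6 + 16)*(-29 + 68))*O(-10) = 14 + ((6 + 16)*(-29 + 68))*((½)*(6 - 10)/(-10)) = 14 + (22*39)*((½)*(-⅒)*(-4)) = 14 + 858*(⅕) = 14 + 858/5 = 928/5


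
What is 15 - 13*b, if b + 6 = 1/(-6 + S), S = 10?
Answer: 359/4 ≈ 89.750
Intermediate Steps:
b = -23/4 (b = -6 + 1/(-6 + 10) = -6 + 1/4 = -6 + ¼ = -23/4 ≈ -5.7500)
15 - 13*b = 15 - 13*(-23/4) = 15 + 299/4 = 359/4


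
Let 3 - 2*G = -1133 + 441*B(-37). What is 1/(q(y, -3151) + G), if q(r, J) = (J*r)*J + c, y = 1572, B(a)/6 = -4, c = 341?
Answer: 1/15608081373 ≈ 6.4069e-11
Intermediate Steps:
B(a) = -24 (B(a) = 6*(-4) = -24)
q(r, J) = 341 + r*J² (q(r, J) = (J*r)*J + 341 = r*J² + 341 = 341 + r*J²)
G = 5860 (G = 3/2 - (-1133 + 441*(-24))/2 = 3/2 - (-1133 - 10584)/2 = 3/2 - ½*(-11717) = 3/2 + 11717/2 = 5860)
1/(q(y, -3151) + G) = 1/((341 + 1572*(-3151)²) + 5860) = 1/((341 + 1572*9928801) + 5860) = 1/((341 + 15608075172) + 5860) = 1/(15608075513 + 5860) = 1/15608081373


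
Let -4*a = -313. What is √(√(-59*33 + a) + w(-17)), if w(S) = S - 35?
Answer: √(-208 + 10*I*√299)/2 ≈ 2.7948 + 7.7338*I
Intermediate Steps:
w(S) = -35 + S
a = 313/4 (a = -¼*(-313) = 313/4 ≈ 78.250)
√(√(-59*33 + a) + w(-17)) = √(√(-59*33 + 313/4) + (-35 - 17)) = √(√(-1947 + 313/4) - 52) = √(√(-7475/4) - 52) = √(5*I*√299/2 - 52) = √(-52 + 5*I*√299/2)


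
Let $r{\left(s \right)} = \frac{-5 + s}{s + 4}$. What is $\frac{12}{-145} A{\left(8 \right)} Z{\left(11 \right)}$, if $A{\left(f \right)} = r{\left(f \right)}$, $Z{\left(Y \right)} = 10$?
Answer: $- \frac{6}{29} \approx -0.2069$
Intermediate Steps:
$r{\left(s \right)} = \frac{-5 + s}{4 + s}$
$A{\left(f \right)} = \frac{-5 + f}{4 + f}$
$\frac{12}{-145} A{\left(8 \right)} Z{\left(11 \right)} = \frac{12}{-145} \frac{-5 + 8}{4 + 8} \cdot 10 = 12 \left(- \frac{1}{145}\right) \frac{1}{12} \cdot 3 \cdot 10 = - \frac{12 \cdot \frac{1}{12} \cdot 3}{145} \cdot 10 = \left(- \frac{12}{145}\right) \frac{1}{4} \cdot 10 = \left(- \frac{3}{145}\right) 10 = - \frac{6}{29}$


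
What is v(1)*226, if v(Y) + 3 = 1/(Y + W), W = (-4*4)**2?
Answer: -174020/257 ≈ -677.12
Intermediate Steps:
W = 256 (W = (-16)**2 = 256)
v(Y) = -3 + 1/(256 + Y) (v(Y) = -3 + 1/(Y + 256) = -3 + 1/(256 + Y))
v(1)*226 = ((-767 - 3*1)/(256 + 1))*226 = ((-767 - 3)/257)*226 = ((1/257)*(-770))*226 = -770/257*226 = -174020/257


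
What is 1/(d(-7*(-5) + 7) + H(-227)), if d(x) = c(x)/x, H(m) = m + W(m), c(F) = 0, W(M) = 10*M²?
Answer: 1/515063 ≈ 1.9415e-6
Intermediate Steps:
H(m) = m + 10*m²
d(x) = 0 (d(x) = 0/x = 0)
1/(d(-7*(-5) + 7) + H(-227)) = 1/(0 - 227*(1 + 10*(-227))) = 1/(0 - 227*(1 - 2270)) = 1/(0 - 227*(-2269)) = 1/(0 + 515063) = 1/515063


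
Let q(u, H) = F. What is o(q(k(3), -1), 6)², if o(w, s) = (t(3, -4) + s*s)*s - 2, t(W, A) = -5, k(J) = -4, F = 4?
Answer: 33856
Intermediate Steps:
q(u, H) = 4
o(w, s) = -2 + s*(-5 + s²) (o(w, s) = (-5 + s*s)*s - 2 = (-5 + s²)*s - 2 = s*(-5 + s²) - 2 = -2 + s*(-5 + s²))
o(q(k(3), -1), 6)² = (-2 + 6³ - 5*6)² = (-2 + 216 - 30)² = 184² = 33856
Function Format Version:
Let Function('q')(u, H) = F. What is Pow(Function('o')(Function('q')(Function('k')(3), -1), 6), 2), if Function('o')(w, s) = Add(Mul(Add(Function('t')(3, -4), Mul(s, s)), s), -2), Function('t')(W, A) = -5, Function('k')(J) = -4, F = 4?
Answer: 33856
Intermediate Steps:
Function('q')(u, H) = 4
Function('o')(w, s) = Add(-2, Mul(s, Add(-5, Pow(s, 2)))) (Function('o')(w, s) = Add(Mul(Add(-5, Mul(s, s)), s), -2) = Add(Mul(Add(-5, Pow(s, 2)), s), -2) = Add(Mul(s, Add(-5, Pow(s, 2))), -2) = Add(-2, Mul(s, Add(-5, Pow(s, 2)))))
Pow(Function('o')(Function('q')(Function('k')(3), -1), 6), 2) = Pow(Add(-2, Pow(6, 3), Mul(-5, 6)), 2) = Pow(Add(-2, 216, -30), 2) = Pow(184, 2) = 33856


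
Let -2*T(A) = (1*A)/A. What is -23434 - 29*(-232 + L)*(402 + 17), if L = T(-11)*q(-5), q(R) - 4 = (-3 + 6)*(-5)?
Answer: 5457535/2 ≈ 2.7288e+6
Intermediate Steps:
T(A) = -1/2 (T(A) = -1*A/(2*A) = -A/(2*A) = -1/2*1 = -1/2)
q(R) = -11 (q(R) = 4 + (-3 + 6)*(-5) = 4 + 3*(-5) = 4 - 15 = -11)
L = 11/2 (L = -1/2*(-11) = 11/2 ≈ 5.5000)
-23434 - 29*(-232 + L)*(402 + 17) = -23434 - 29*(-232 + 11/2)*(402 + 17) = -23434 - 29*(-453/2*419) = -23434 - 29*(-189807)/2 = -23434 - 1*(-5504403/2) = -23434 + 5504403/2 = 5457535/2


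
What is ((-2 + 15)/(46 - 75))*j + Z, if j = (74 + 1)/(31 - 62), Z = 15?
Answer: 14460/899 ≈ 16.085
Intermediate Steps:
j = -75/31 (j = 75/(-31) = 75*(-1/31) = -75/31 ≈ -2.4194)
((-2 + 15)/(46 - 75))*j + Z = ((-2 + 15)/(46 - 75))*(-75/31) + 15 = (13/(-29))*(-75/31) + 15 = (13*(-1/29))*(-75/31) + 15 = -13/29*(-75/31) + 15 = 975/899 + 15 = 14460/899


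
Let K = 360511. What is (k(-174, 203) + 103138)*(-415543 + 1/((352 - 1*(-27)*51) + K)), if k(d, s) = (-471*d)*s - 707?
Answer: -2519673673029298667/362240 ≈ -6.9558e+12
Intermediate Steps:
k(d, s) = -707 - 471*d*s (k(d, s) = -471*d*s - 707 = -707 - 471*d*s)
(k(-174, 203) + 103138)*(-415543 + 1/((352 - 1*(-27)*51) + K)) = ((-707 - 471*(-174)*203) + 103138)*(-415543 + 1/((352 - 1*(-27)*51) + 360511)) = ((-707 + 16636662) + 103138)*(-415543 + 1/((352 + 27*51) + 360511)) = (16635955 + 103138)*(-415543 + 1/((352 + 1377) + 360511)) = 16739093*(-415543 + 1/(1729 + 360511)) = 16739093*(-415543 + 1/362240) = 16739093*(-150526296319/362240) = -2519673673029298667/362240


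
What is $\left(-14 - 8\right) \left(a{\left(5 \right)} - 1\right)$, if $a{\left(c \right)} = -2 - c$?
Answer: $176$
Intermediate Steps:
$\left(-14 - 8\right) \left(a{\left(5 \right)} - 1\right) = \left(-14 - 8\right) \left(\left(-2 - 5\right) - 1\right) = - 22 \left(\left(-2 - 5\right) - 1\right) = - 22 \left(-7 - 1\right) = \left(-22\right) \left(-8\right) = 176$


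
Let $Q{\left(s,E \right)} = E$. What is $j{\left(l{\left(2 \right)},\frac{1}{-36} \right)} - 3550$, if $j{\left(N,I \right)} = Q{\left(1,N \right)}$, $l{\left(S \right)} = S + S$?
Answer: $-3546$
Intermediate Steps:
$l{\left(S \right)} = 2 S$
$j{\left(N,I \right)} = N$
$j{\left(l{\left(2 \right)},\frac{1}{-36} \right)} - 3550 = 2 \cdot 2 - 3550 = 4 - 3550 = -3546$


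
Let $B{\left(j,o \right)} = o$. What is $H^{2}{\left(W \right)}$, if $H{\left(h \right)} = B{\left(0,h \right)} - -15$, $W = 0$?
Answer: $225$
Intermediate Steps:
$H{\left(h \right)} = 15 + h$ ($H{\left(h \right)} = h - -15 = h + 15 = 15 + h$)
$H^{2}{\left(W \right)} = \left(15 + 0\right)^{2} = 15^{2} = 225$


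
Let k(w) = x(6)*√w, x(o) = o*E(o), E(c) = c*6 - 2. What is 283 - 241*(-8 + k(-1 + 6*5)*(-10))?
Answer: 2211 + 491640*√29 ≈ 2.6498e+6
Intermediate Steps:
E(c) = -2 + 6*c (E(c) = 6*c - 2 = -2 + 6*c)
x(o) = o*(-2 + 6*o)
k(w) = 204*√w (k(w) = (2*6*(-1 + 3*6))*√w = (2*6*(-1 + 18))*√w = (2*6*17)*√w = 204*√w)
283 - 241*(-8 + k(-1 + 6*5)*(-10)) = 283 - 241*(-8 + (204*√(-1 + 6*5))*(-10)) = 283 - 241*(-8 + (204*√(-1 + 30))*(-10)) = 283 - 241*(-8 + (204*√29)*(-10)) = 283 - 241*(-8 - 2040*√29) = 283 + (1928 + 491640*√29) = 2211 + 491640*√29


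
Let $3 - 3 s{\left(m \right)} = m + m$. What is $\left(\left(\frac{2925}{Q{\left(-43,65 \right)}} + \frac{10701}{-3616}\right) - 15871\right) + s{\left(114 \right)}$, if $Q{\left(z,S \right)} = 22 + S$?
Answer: $- \frac{1668946073}{104864} \approx -15915.0$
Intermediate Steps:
$s{\left(m \right)} = 1 - \frac{2 m}{3}$ ($s{\left(m \right)} = 1 - \frac{m + m}{3} = 1 - \frac{2 m}{3}$)
$\left(\left(\frac{2925}{Q{\left(-43,65 \right)}} + \frac{10701}{-3616}\right) - 15871\right) + s{\left(114 \right)} = \left(\left(\frac{2925}{22 + 65} + \frac{10701}{-3616}\right) - 15871\right) + \left(1 - 76\right) = \left(\left(\frac{2925}{87} + 10701 \left(- \frac{1}{3616}\right)\right) - 15871\right) + \left(1 - 76\right) = \left(\left(2925 \cdot \frac{1}{87} - \frac{10701}{3616}\right) - 15871\right) - 75 = \left(\left(\frac{975}{29} - \frac{10701}{3616}\right) - 15871\right) - 75 = \left(\frac{3215271}{104864} - 15871\right) - 75 = - \frac{1661081273}{104864} - 75 = - \frac{1668946073}{104864}$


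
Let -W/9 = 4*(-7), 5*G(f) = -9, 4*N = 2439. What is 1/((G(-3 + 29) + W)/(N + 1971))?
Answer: 5735/556 ≈ 10.315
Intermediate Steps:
N = 2439/4 (N = (¼)*2439 = 2439/4 ≈ 609.75)
G(f) = -9/5 (G(f) = (⅕)*(-9) = -9/5)
W = 252 (W = -36*(-7) = -9*(-28) = 252)
1/((G(-3 + 29) + W)/(N + 1971)) = 1/((-9/5 + 252)/(2439/4 + 1971)) = 1/(1251/(5*(10323/4))) = 1/((1251/5)*(4/10323)) = 1/(556/5735) = 5735/556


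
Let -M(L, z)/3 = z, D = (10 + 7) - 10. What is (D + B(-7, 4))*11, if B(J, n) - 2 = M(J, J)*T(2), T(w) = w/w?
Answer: 330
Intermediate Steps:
D = 7 (D = 17 - 10 = 7)
M(L, z) = -3*z
T(w) = 1
B(J, n) = 2 - 3*J (B(J, n) = 2 - 3*J*1 = 2 - 3*J)
(D + B(-7, 4))*11 = (7 + (2 - 3*(-7)))*11 = (7 + (2 + 21))*11 = (7 + 23)*11 = 30*11 = 330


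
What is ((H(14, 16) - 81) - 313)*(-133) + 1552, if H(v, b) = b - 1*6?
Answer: 52624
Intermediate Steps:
H(v, b) = -6 + b (H(v, b) = b - 6 = -6 + b)
((H(14, 16) - 81) - 313)*(-133) + 1552 = (((-6 + 16) - 81) - 313)*(-133) + 1552 = ((10 - 81) - 313)*(-133) + 1552 = (-71 - 313)*(-133) + 1552 = -384*(-133) + 1552 = 51072 + 1552 = 52624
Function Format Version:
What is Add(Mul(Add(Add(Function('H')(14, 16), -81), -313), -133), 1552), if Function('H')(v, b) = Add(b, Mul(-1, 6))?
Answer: 52624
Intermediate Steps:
Function('H')(v, b) = Add(-6, b) (Function('H')(v, b) = Add(b, -6) = Add(-6, b))
Add(Mul(Add(Add(Function('H')(14, 16), -81), -313), -133), 1552) = Add(Mul(Add(Add(Add(-6, 16), -81), -313), -133), 1552) = Add(Mul(Add(Add(10, -81), -313), -133), 1552) = Add(Mul(Add(-71, -313), -133), 1552) = Add(Mul(-384, -133), 1552) = Add(51072, 1552) = 52624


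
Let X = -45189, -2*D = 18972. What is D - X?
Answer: 35703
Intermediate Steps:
D = -9486 (D = -½*18972 = -9486)
D - X = -9486 - 1*(-45189) = -9486 + 45189 = 35703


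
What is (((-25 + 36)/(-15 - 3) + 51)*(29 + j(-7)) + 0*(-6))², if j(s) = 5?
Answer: 237745561/81 ≈ 2.9351e+6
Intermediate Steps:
(((-25 + 36)/(-15 - 3) + 51)*(29 + j(-7)) + 0*(-6))² = (((-25 + 36)/(-15 - 3) + 51)*(29 + 5) + 0*(-6))² = ((11/(-18) + 51)*34 + 0)² = ((11*(-1/18) + 51)*34 + 0)² = ((-11/18 + 51)*34 + 0)² = ((907/18)*34 + 0)² = (15419/9 + 0)² = (15419/9)² = 237745561/81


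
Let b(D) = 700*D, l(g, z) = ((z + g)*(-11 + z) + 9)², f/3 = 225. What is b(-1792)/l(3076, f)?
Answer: -1254400/6203451992929 ≈ -2.0221e-7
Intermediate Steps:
f = 675 (f = 3*225 = 675)
l(g, z) = (9 + (-11 + z)*(g + z))² (l(g, z) = ((g + z)*(-11 + z) + 9)² = ((-11 + z)*(g + z) + 9)² = (9 + (-11 + z)*(g + z))²)
b(-1792)/l(3076, f) = (700*(-1792))/((9 + 675² - 11*3076 - 11*675 + 3076*675)²) = -1254400/(9 + 455625 - 33836 - 7425 + 2076300)² = -1254400/(2490673²) = -1254400/6203451992929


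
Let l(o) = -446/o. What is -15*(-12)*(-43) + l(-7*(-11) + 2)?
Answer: -611906/79 ≈ -7745.6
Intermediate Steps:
-15*(-12)*(-43) + l(-7*(-11) + 2) = -15*(-12)*(-43) - 446/(-7*(-11) + 2) = 180*(-43) - 446/(77 + 2) = -7740 - 446/79 = -611906/79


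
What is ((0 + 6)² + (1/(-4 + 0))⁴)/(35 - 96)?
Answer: -9217/15616 ≈ -0.59023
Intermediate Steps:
((0 + 6)² + (1/(-4 + 0))⁴)/(35 - 96) = (6² + (1/(-4))⁴)/(-61) = (36 + (-¼)⁴)*(-1/61) = (36 + 1/256)*(-1/61) = (9217/256)*(-1/61) = -9217/15616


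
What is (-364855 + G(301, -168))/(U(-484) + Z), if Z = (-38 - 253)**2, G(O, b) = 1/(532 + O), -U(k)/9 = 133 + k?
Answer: -151962107/36585360 ≈ -4.1536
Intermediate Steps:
U(k) = -1197 - 9*k (U(k) = -9*(133 + k) = -1197 - 9*k)
Z = 84681 (Z = (-291)**2 = 84681)
(-364855 + G(301, -168))/(U(-484) + Z) = (-364855 + 1/(532 + 301))/((-1197 - 9*(-484)) + 84681) = (-364855 + 1/833)/((-1197 + 4356) + 84681) = (-364855 + 1/833)/(3159 + 84681) = -303924214/833/87840 = -303924214/833*1/87840 = -151962107/36585360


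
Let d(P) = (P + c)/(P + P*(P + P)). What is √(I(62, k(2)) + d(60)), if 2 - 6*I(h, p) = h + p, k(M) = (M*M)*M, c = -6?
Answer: I*√1233390/330 ≈ 3.3654*I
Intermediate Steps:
d(P) = (-6 + P)/(P + 2*P²) (d(P) = (P - 6)/(P + P*(P + P)) = (-6 + P)/(P + P*(2*P)) = (-6 + P)/(P + 2*P²))
k(M) = M³ (k(M) = M²*M = M³)
I(h, p) = ⅓ - h/6 - p/6 (I(h, p) = ⅓ - (h + p)/6 = ⅓ + (-h/6 - p/6) = ⅓ - h/6 - p/6)
√(I(62, k(2)) + d(60)) = √((⅓ - ⅙*62 - ⅙*2³) + (-6 + 60)/(60*(1 + 2*60))) = √((⅓ - 31/3 - ⅙*8) + (1/60)*54/(1 + 120)) = √((⅓ - 31/3 - 4/3) + (1/60)*54/121) = √(-34/3 + (1/60)*(1/121)*54) = √(-34/3 + 9/1210) = √(-41113/3630) = I*√1233390/330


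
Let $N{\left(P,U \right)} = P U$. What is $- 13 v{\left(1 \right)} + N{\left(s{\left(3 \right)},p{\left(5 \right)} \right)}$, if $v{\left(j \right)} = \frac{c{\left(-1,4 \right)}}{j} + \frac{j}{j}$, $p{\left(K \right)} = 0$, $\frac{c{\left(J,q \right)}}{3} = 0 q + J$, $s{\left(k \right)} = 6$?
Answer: $26$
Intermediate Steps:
$c{\left(J,q \right)} = 3 J$ ($c{\left(J,q \right)} = 3 \left(0 q + J\right) = 3 \left(0 + J\right) = 3 J$)
$v{\left(j \right)} = 1 - \frac{3}{j}$ ($v{\left(j \right)} = \frac{3 \left(-1\right)}{j} + \frac{j}{j} = - \frac{3}{j} + 1 = 1 - \frac{3}{j}$)
$- 13 v{\left(1 \right)} + N{\left(s{\left(3 \right)},p{\left(5 \right)} \right)} = - 13 \frac{-3 + 1}{1} + 6 \cdot 0 = - 13 \cdot 1 \left(-2\right) + 0 = \left(-13\right) \left(-2\right) + 0 = 26 + 0 = 26$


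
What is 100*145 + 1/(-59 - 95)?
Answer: 2232999/154 ≈ 14500.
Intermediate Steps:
100*145 + 1/(-59 - 95) = 14500 + 1/(-154) = 14500 - 1/154 = 2232999/154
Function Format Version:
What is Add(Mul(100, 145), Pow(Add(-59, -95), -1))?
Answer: Rational(2232999, 154) ≈ 14500.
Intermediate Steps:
Add(Mul(100, 145), Pow(Add(-59, -95), -1)) = Add(14500, Pow(-154, -1)) = Add(14500, Rational(-1, 154)) = Rational(2232999, 154)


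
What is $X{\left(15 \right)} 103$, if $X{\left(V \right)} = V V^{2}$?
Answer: $347625$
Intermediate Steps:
$X{\left(V \right)} = V^{3}$
$X{\left(15 \right)} 103 = 15^{3} \cdot 103 = 3375 \cdot 103 = 347625$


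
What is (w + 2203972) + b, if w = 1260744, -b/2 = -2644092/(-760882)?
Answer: 1318117375664/380441 ≈ 3.4647e+6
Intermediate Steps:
b = -2644092/380441 (b = -(-5288184)/(-760882) = -(-5288184)*(-1)/760882 = -2*1322046/380441 = -2644092/380441 ≈ -6.9501)
(w + 2203972) + b = (1260744 + 2203972) - 2644092/380441 = 3464716 - 2644092/380441 = 1318117375664/380441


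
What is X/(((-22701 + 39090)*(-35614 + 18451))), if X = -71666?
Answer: 71666/281284407 ≈ 0.00025478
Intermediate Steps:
X/(((-22701 + 39090)*(-35614 + 18451))) = -71666*1/((-35614 + 18451)*(-22701 + 39090)) = -71666/(16389*(-17163)) = -71666/(-281284407) = -71666*(-1/281284407) = 71666/281284407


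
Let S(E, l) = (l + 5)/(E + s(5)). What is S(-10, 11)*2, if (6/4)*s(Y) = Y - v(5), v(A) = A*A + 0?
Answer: -48/35 ≈ -1.3714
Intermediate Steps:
v(A) = A**2 (v(A) = A**2 + 0 = A**2)
s(Y) = -50/3 + 2*Y/3 (s(Y) = 2*(Y - 1*5**2)/3 = 2*(Y - 1*25)/3 = 2*(Y - 25)/3 = 2*(-25 + Y)/3 = -50/3 + 2*Y/3)
S(E, l) = (5 + l)/(-40/3 + E) (S(E, l) = (l + 5)/(E + (-50/3 + (2/3)*5)) = (5 + l)/(E + (-50/3 + 10/3)) = (5 + l)/(E - 40/3) = (5 + l)/(-40/3 + E))
S(-10, 11)*2 = (3*(5 + 11)/(-40 + 3*(-10)))*2 = (3*16/(-40 - 30))*2 = (3*16/(-70))*2 = (3*(-1/70)*16)*2 = -24/35*2 = -48/35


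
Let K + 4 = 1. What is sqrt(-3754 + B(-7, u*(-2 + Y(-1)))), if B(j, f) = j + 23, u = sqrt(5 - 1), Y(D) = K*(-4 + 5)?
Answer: I*sqrt(3738) ≈ 61.139*I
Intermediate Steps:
K = -3 (K = -4 + 1 = -3)
Y(D) = -3 (Y(D) = -3*(-4 + 5) = -3*1 = -3)
u = 2 (u = sqrt(4) = 2)
B(j, f) = 23 + j
sqrt(-3754 + B(-7, u*(-2 + Y(-1)))) = sqrt(-3754 + (23 - 7)) = sqrt(-3754 + 16) = sqrt(-3738) = I*sqrt(3738)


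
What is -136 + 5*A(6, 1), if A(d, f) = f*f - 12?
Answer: -191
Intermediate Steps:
A(d, f) = -12 + f² (A(d, f) = f² - 12 = -12 + f²)
-136 + 5*A(6, 1) = -136 + 5*(-12 + 1²) = -136 + 5*(-12 + 1) = -136 + 5*(-11) = -136 - 55 = -191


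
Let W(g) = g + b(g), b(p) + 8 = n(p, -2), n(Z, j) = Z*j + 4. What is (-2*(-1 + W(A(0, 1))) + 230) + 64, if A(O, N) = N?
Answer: 306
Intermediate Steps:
n(Z, j) = 4 + Z*j
b(p) = -4 - 2*p (b(p) = -8 + (4 + p*(-2)) = -8 + (4 - 2*p) = -4 - 2*p)
W(g) = -4 - g (W(g) = g + (-4 - 2*g) = -4 - g)
(-2*(-1 + W(A(0, 1))) + 230) + 64 = (-2*(-1 + (-4 - 1*1)) + 230) + 64 = (-2*(-1 + (-4 - 1)) + 230) + 64 = (-2*(-1 - 5) + 230) + 64 = (-2*(-6) + 230) + 64 = (12 + 230) + 64 = 242 + 64 = 306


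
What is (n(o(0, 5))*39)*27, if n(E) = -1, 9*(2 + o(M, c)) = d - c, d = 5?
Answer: -1053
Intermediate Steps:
o(M, c) = -13/9 - c/9 (o(M, c) = -2 + (5 - c)/9 = -2 + (5/9 - c/9) = -13/9 - c/9)
(n(o(0, 5))*39)*27 = -1*39*27 = -39*27 = -1053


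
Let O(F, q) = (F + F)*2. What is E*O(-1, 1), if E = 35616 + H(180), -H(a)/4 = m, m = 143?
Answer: -140176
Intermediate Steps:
O(F, q) = 4*F (O(F, q) = (2*F)*2 = 4*F)
H(a) = -572 (H(a) = -4*143 = -572)
E = 35044 (E = 35616 - 572 = 35044)
E*O(-1, 1) = 35044*(4*(-1)) = 35044*(-4) = -140176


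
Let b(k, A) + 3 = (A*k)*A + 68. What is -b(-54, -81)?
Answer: 354229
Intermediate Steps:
b(k, A) = 65 + k*A² (b(k, A) = -3 + ((A*k)*A + 68) = -3 + (k*A² + 68) = -3 + (68 + k*A²) = 65 + k*A²)
-b(-54, -81) = -(65 - 54*(-81)²) = -(65 - 54*6561) = -(65 - 354294) = -1*(-354229) = 354229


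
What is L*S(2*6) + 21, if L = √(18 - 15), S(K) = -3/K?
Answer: 21 - √3/4 ≈ 20.567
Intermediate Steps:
L = √3 ≈ 1.7320
L*S(2*6) + 21 = √3*(-3/(2*6)) + 21 = √3*(-3/12) + 21 = √3*(-3*1/12) + 21 = √3*(-¼) + 21 = -√3/4 + 21 = 21 - √3/4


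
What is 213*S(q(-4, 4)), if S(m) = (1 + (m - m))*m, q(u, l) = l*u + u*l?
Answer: -6816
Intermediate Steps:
q(u, l) = 2*l*u (q(u, l) = l*u + l*u = 2*l*u)
S(m) = m (S(m) = (1 + 0)*m = 1*m = m)
213*S(q(-4, 4)) = 213*(2*4*(-4)) = 213*(-32) = -6816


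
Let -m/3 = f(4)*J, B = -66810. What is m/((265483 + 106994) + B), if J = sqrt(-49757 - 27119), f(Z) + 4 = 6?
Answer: -4*I*sqrt(19219)/101889 ≈ -0.0054425*I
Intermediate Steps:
f(Z) = 2 (f(Z) = -4 + 6 = 2)
J = 2*I*sqrt(19219) (J = sqrt(-76876) = 2*I*sqrt(19219) ≈ 277.27*I)
m = -12*I*sqrt(19219) (m = -6*2*I*sqrt(19219) = -12*I*sqrt(19219) ≈ -1663.6*I)
m/((265483 + 106994) + B) = (-12*I*sqrt(19219))/((265483 + 106994) - 66810) = (-12*I*sqrt(19219))/(372477 - 66810) = -12*I*sqrt(19219)/305667 = -12*I*sqrt(19219)*(1/305667) = -4*I*sqrt(19219)/101889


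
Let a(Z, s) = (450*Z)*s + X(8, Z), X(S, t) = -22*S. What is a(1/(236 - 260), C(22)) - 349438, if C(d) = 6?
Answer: -699453/2 ≈ -3.4973e+5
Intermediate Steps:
a(Z, s) = -176 + 450*Z*s (a(Z, s) = (450*Z)*s - 22*8 = 450*Z*s - 176 = -176 + 450*Z*s)
a(1/(236 - 260), C(22)) - 349438 = (-176 + 450*6/(236 - 260)) - 349438 = (-176 + 450*6/(-24)) - 349438 = (-176 + 450*(-1/24)*6) - 349438 = (-176 - 225/2) - 349438 = -577/2 - 349438 = -699453/2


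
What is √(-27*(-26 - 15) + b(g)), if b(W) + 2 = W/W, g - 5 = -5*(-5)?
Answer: √1106 ≈ 33.257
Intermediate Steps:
g = 30 (g = 5 - 5*(-5) = 5 + 25 = 30)
b(W) = -1 (b(W) = -2 + W/W = -2 + 1 = -1)
√(-27*(-26 - 15) + b(g)) = √(-27*(-26 - 15) - 1) = √(-27*(-41) - 1) = √(1107 - 1) = √1106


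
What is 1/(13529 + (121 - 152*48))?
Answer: 1/6354 ≈ 0.00015738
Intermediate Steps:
1/(13529 + (121 - 152*48)) = 1/(13529 + (121 - 7296)) = 1/(13529 - 7175) = 1/6354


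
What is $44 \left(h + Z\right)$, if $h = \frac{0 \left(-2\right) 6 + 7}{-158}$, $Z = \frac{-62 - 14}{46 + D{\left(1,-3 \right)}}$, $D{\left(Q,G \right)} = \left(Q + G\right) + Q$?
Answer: $- \frac{271106}{3555} \approx -76.26$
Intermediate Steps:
$D{\left(Q,G \right)} = G + 2 Q$ ($D{\left(Q,G \right)} = \left(G + Q\right) + Q = G + 2 Q$)
$Z = - \frac{76}{45}$ ($Z = \frac{-62 - 14}{46 + \left(-3 + 2 \cdot 1\right)} = - \frac{76}{46 + \left(-3 + 2\right)} = - \frac{76}{46 - 1} = - \frac{76}{45} \approx -1.6889$)
$h = - \frac{7}{158}$ ($h = \left(0 \cdot 6 + 7\right) \left(- \frac{1}{158}\right) = \left(0 + 7\right) \left(- \frac{1}{158}\right) = 7 \left(- \frac{1}{158}\right) = - \frac{7}{158} \approx -0.044304$)
$44 \left(h + Z\right) = 44 \left(- \frac{7}{158} - \frac{76}{45}\right) = 44 \left(- \frac{12323}{7110}\right) = - \frac{271106}{3555}$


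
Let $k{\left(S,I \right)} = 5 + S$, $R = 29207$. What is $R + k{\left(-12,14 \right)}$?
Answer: $29200$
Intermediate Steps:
$R + k{\left(-12,14 \right)} = 29207 + \left(5 - 12\right) = 29207 - 7 = 29200$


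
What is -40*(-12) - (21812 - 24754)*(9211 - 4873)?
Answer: 12762876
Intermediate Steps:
-40*(-12) - (21812 - 24754)*(9211 - 4873) = 480 - (-2942)*4338 = 480 - 1*(-12762396) = 480 + 12762396 = 12762876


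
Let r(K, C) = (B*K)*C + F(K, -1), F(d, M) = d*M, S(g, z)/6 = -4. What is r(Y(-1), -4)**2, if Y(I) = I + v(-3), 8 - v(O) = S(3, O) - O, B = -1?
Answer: 7056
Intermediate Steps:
S(g, z) = -24 (S(g, z) = 6*(-4) = -24)
v(O) = 32 + O (v(O) = 8 - (-24 - O) = 8 + (24 + O) = 32 + O)
F(d, M) = M*d
Y(I) = 29 + I (Y(I) = I + (32 - 3) = I + 29 = 29 + I)
r(K, C) = -K - C*K (r(K, C) = (-K)*C - K = -C*K - K = -K - C*K)
r(Y(-1), -4)**2 = ((29 - 1)*(-1 - 1*(-4)))**2 = (28*(-1 + 4))**2 = (28*3)**2 = 84**2 = 7056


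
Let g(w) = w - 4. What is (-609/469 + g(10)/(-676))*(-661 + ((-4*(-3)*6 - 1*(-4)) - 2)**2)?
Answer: -142557705/22646 ≈ -6295.0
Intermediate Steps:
g(w) = -4 + w
(-609/469 + g(10)/(-676))*(-661 + ((-4*(-3)*6 - 1*(-4)) - 2)**2) = (-609/469 + (-4 + 10)/(-676))*(-661 + ((-4*(-3)*6 - 1*(-4)) - 2)**2) = (-609*1/469 + 6*(-1/676))*(-661 + ((12*6 + 4) - 2)**2) = (-87/67 - 3/338)*(-661 + ((72 + 4) - 2)**2) = -29607*(-661 + (76 - 2)**2)/22646 = -29607*(-661 + 74**2)/22646 = -29607*(-661 + 5476)/22646 = -29607/22646*4815 = -142557705/22646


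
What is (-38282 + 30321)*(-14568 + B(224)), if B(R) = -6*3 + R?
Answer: 114335882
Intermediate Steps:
B(R) = -18 + R
(-38282 + 30321)*(-14568 + B(224)) = (-38282 + 30321)*(-14568 + (-18 + 224)) = -7961*(-14568 + 206) = -7961*(-14362) = 114335882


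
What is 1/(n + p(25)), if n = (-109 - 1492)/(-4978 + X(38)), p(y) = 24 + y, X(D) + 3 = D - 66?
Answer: 5009/247042 ≈ 0.020276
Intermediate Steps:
X(D) = -69 + D (X(D) = -3 + (D - 66) = -3 + (-66 + D) = -69 + D)
n = 1601/5009 (n = (-109 - 1492)/(-4978 + (-69 + 38)) = -1601/(-4978 - 31) = -1601/(-5009) = -1601*(-1/5009) = 1601/5009 ≈ 0.31962)
1/(n + p(25)) = 1/(1601/5009 + (24 + 25)) = 1/(1601/5009 + 49) = 1/(247042/5009) = 5009/247042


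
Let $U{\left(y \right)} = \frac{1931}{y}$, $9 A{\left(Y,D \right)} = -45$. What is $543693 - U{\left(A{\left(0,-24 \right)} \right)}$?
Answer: $\frac{2720396}{5} \approx 5.4408 \cdot 10^{5}$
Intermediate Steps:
$A{\left(Y,D \right)} = -5$ ($A{\left(Y,D \right)} = \frac{1}{9} \left(-45\right) = -5$)
$543693 - U{\left(A{\left(0,-24 \right)} \right)} = 543693 - \frac{1931}{-5} = 543693 - 1931 \left(- \frac{1}{5}\right) = 543693 - - \frac{1931}{5} = 543693 + \frac{1931}{5} = \frac{2720396}{5}$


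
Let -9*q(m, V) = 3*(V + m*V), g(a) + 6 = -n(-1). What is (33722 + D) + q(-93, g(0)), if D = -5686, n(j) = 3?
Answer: 27760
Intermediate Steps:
g(a) = -9 (g(a) = -6 - 1*3 = -6 - 3 = -9)
q(m, V) = -V/3 - V*m/3 (q(m, V) = -(V + m*V)/3 = -(V + V*m)/3 = -(3*V + 3*V*m)/9 = -V/3 - V*m/3)
(33722 + D) + q(-93, g(0)) = (33722 - 5686) - 1/3*(-9)*(1 - 93) = 28036 - 1/3*(-9)*(-92) = 28036 - 276 = 27760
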